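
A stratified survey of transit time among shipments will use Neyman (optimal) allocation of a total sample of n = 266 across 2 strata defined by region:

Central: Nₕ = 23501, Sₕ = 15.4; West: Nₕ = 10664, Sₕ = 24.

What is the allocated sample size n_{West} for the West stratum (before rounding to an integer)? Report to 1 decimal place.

Neyman allocation: nₕ = n·NₕSₕ / Σⱼ NⱼSⱼ.
Σ NⱼSⱼ = 23501·15.4 + 10664·24 = 617851.4.
n_{West} = 266·10664·24 / 617851.4 = 110.2.

110.2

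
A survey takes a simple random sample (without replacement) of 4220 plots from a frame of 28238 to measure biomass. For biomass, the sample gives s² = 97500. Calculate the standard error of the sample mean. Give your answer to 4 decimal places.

4.4330

Under SRS without replacement, Var(ȳ) = (1 − f)·s²/n with f = n/N = 4220/28238 = 0.14944401.
Var(ȳ) = (1 − 0.14944401)·97500/4220 = 0.85055599·23.104265 = 19.651471.
SE(ȳ) = √(19.651471) = 4.4330.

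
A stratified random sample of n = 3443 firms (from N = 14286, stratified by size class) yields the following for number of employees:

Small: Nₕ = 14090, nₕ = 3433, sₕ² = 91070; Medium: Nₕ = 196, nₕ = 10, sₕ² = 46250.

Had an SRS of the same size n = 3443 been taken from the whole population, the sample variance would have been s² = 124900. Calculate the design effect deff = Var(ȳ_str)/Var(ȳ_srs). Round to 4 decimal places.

Var(ȳ_str) = Σ Wₕ²(1−fₕ)sₕ²/nₕ with Wₕ = Nₕ/14286:
  Small: (14090/14286)²·(1−3433/14090)·91070/3433 = 19.51759
  Medium: (196/14286)²·(1−10/196)·46250/10 = 0.82615105
  → Var(ȳ_str) = 20.343741.
Var(ȳ_srs) = (1 − 3443/14286)·124900/3443 = 27.533678.
deff = 20.343741 / 27.533678 = 0.7389.

0.7389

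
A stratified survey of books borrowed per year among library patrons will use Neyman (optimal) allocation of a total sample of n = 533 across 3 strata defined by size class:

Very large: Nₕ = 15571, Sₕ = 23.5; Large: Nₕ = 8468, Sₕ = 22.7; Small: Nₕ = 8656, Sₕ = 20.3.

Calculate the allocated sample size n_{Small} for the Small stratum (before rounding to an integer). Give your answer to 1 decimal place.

Neyman allocation: nₕ = n·NₕSₕ / Σⱼ NⱼSⱼ.
Σ NⱼSⱼ = 15571·23.5 + 8468·22.7 + 8656·20.3 = 733858.9.
n_{Small} = 533·8656·20.3 / 733858.9 = 127.6.

127.6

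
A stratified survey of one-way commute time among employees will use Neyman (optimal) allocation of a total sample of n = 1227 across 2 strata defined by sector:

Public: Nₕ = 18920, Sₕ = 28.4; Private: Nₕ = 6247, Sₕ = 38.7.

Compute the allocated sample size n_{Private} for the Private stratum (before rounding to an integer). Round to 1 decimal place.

Neyman allocation: nₕ = n·NₕSₕ / Σⱼ NⱼSⱼ.
Σ NⱼSⱼ = 18920·28.4 + 6247·38.7 = 779086.9.
n_{Private} = 1227·6247·38.7 / 779086.9 = 380.8.

380.8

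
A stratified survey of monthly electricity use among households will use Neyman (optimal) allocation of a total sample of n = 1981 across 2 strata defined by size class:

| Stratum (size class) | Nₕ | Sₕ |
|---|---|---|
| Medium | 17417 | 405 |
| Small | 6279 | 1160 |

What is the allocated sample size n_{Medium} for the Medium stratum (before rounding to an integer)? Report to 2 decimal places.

974.63

Neyman allocation: nₕ = n·NₕSₕ / Σⱼ NⱼSⱼ.
Σ NⱼSⱼ = 17417·405 + 6279·1160 = 1.4337525 × 10^7.
n_{Medium} = 1981·17417·405 / (1.4337525 × 10^7) = 974.63.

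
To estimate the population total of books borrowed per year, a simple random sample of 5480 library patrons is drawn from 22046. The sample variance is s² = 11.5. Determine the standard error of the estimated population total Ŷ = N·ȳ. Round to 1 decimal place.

875.5

Var(Ŷ) = N²·Var(ȳ) = N²·(1 − n/N)·s²/n.
f = 5480/22046 = 0.24857117; Var(ȳ) = 0.75142883·11.5/5480 = 0.0015769036.
Var(Ŷ) = 22046² · 0.0015769036 = 766416.33.
SE(Ŷ) = √(766416.33) = 875.5.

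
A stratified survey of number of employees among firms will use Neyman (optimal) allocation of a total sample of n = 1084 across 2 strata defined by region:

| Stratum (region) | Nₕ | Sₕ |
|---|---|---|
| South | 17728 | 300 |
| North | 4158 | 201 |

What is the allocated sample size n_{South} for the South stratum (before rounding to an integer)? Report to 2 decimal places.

936.79

Neyman allocation: nₕ = n·NₕSₕ / Σⱼ NⱼSⱼ.
Σ NⱼSⱼ = 17728·300 + 4158·201 = 6.154158 × 10^6.
n_{South} = 1084·17728·300 / (6.154158 × 10^6) = 936.79.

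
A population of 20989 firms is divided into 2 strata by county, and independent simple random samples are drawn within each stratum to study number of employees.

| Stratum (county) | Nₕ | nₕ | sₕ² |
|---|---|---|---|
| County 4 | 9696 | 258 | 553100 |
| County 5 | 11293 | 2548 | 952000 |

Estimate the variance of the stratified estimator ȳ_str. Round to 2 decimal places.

529.08

Var(ȳ_str) = Σₕ Wₕ²(1 − fₕ)sₕ²/nₕ with Wₕ = Nₕ/N, N = 20989.
County 4: Wₕ = 0.46195626; term = 0.46195626²·(1 − 0.02660891)·553100/258 = 445.32086.
County 5: Wₕ = 0.53804374; term = 0.53804374²·(1 − 0.22562649)·952000/2548 = 83.757397.
Sum = 529.07826.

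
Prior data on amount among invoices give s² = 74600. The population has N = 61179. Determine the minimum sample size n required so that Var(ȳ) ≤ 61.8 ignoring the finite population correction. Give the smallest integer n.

Without fpc, n₀ = s²/D = 74600/61.8 = 1207.1197.
Rounding up, n = 1208.

1208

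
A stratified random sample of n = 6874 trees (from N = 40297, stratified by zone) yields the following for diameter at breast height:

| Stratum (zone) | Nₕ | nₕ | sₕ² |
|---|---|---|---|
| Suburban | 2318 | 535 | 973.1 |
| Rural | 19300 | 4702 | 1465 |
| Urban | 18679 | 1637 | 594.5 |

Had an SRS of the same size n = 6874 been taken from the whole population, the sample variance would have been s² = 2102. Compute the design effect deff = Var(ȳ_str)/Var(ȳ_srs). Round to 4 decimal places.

0.5121

Var(ȳ_str) = Σ Wₕ²(1−fₕ)sₕ²/nₕ with Wₕ = Nₕ/40297:
  Suburban: (2318/40297)²·(1−535/2318)·973.1/535 = 0.0046293822
  Rural: (19300/40297)²·(1−4702/19300)·1465/4702 = 0.054058033
  Urban: (18679/40297)²·(1−1637/18679)·594.5/1637 = 0.071192121
  → Var(ȳ_str) = 0.12987954.
Var(ȳ_srs) = (1 − 6874/40297)·2102/6874 = 0.25362724.
deff = 0.12987954 / 0.25362724 = 0.5121.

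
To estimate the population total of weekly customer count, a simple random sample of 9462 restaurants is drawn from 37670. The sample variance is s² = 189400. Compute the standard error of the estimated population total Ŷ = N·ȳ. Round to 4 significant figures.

145800

Var(Ŷ) = N²·Var(ȳ) = N²·(1 − n/N)·s²/n.
f = 9462/37670 = 0.25118131; Var(ȳ) = 0.74881869·189400/9462 = 14.989036.
Var(Ŷ) = 37670² · 14.989036 = 2.1269875 × 10^10.
SE(Ŷ) = √(2.1269875 × 10^10) = 145800.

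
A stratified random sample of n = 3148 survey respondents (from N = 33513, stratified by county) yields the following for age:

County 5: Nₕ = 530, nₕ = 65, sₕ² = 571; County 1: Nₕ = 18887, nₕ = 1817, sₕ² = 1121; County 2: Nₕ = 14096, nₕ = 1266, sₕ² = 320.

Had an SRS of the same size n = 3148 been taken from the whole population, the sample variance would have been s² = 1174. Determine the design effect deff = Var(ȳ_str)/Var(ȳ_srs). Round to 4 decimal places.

Var(ȳ_str) = Σ Wₕ²(1−fₕ)sₕ²/nₕ with Wₕ = Nₕ/33513:
  County 5: (530/33513)²·(1−65/530)·571/65 = 0.0019276357
  County 1: (18887/33513)²·(1−1817/18887)·1121/1817 = 0.17710082
  County 2: (14096/33513)²·(1−1266/14096)·320/1266 = 0.040701668
  → Var(ȳ_str) = 0.21973012.
Var(ȳ_srs) = (1 − 3148/33513)·1174/3148 = 0.33790402.
deff = 0.21973012 / 0.33790402 = 0.6503.

0.6503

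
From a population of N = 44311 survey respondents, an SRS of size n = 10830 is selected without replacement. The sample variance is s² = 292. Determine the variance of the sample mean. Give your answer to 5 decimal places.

Under SRS without replacement, Var(ȳ) = (1 − f)·s²/n with f = n/N = 10830/44311 = 0.24440884.
Var(ȳ) = (1 − 0.24440884)·292/10830 = 0.75559116·0.026962142 = 0.020372356.

0.02037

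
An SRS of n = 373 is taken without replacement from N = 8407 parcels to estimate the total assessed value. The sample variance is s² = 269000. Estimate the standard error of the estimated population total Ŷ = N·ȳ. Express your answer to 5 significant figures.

Var(Ŷ) = N²·Var(ȳ) = N²·(1 − n/N)·s²/n.
f = 373/8407 = 0.04436779; Var(ȳ) = 0.95563221·269000/373 = 689.18248.
Var(Ŷ) = 8407² · 689.18248 = 4.8709797 × 10^10.
SE(Ŷ) = √(4.8709797 × 10^10) = 220700.

220700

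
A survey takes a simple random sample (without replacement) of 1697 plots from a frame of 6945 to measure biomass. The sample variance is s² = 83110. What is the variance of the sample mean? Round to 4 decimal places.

Under SRS without replacement, Var(ȳ) = (1 − f)·s²/n with f = n/N = 1697/6945 = 0.24434845.
Var(ȳ) = (1 − 0.24434845)·83110/1697 = 0.75565155·48.974661 = 37.007779.

37.0078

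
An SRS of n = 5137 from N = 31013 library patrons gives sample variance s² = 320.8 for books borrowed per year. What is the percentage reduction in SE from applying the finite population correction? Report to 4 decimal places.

f = n/N = 5137/31013 = 0.16564022.
SE_no-fpc = √(s²/n) = 0.24989778; SE_fpc = √((1−f)s²/n) = 0.22826487.
Ratio = √(1−f) = 0.91343297. Reduction = 100·(1 − 0.91343297) = 8.6567%.

8.6567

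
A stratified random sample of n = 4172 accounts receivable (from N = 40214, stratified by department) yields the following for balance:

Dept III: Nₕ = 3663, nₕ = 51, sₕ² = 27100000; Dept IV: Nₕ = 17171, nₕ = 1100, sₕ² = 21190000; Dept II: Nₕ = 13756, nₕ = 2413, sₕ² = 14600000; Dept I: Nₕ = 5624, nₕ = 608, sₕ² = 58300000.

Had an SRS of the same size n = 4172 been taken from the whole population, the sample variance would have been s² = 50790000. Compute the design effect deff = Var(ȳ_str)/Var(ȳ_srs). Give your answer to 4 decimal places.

Var(ȳ_str) = Σ Wₕ²(1−fₕ)sₕ²/nₕ with Wₕ = Nₕ/40214:
  Dept III: (3663/40214)²·(1−51/3663)·27100000/51 = 4347.3963
  Dept IV: (17171/40214)²·(1−1100/17171)·21190000/1100 = 3287.1704
  Dept II: (13756/40214)²·(1−2413/13756)·14600000/2413 = 583.79596
  Dept I: (5624/40214)²·(1−608/5624)·58300000/608 = 1672.6816
  → Var(ȳ_str) = 9891.0443.
Var(ȳ_srs) = (1 − 4172/40214)·50790000/4172 = 10911.024.
deff = 9891.0443 / 10911.024 = 0.9065.

0.9065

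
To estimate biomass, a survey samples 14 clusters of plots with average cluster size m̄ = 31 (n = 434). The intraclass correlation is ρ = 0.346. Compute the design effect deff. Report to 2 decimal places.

deff = 1 + (31 − 1)·0.346 = 1 + 10.38 = 11.38.

11.38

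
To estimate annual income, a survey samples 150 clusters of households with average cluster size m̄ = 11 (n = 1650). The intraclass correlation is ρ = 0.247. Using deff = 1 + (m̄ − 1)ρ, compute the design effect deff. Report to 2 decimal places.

deff = 1 + (11 − 1)·0.247 = 1 + 2.47 = 3.47.

3.47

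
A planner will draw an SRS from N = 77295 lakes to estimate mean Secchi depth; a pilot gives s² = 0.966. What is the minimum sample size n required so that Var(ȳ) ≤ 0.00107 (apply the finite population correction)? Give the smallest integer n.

Without fpc, n₀ = s²/D = 0.966/0.00107 = 902.8037.
With fpc, (1 − n/N)·s²/n ≤ D requires n ≥ n₀/(1 + n₀/N) = 902.8037/(1 + 902.8037/77295) = 892.3807.
Rounding up, n = 893.

893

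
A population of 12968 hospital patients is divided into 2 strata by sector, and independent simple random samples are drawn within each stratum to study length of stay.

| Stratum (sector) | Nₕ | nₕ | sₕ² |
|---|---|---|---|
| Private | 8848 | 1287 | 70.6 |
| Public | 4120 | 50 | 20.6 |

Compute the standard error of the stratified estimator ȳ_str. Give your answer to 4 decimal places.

0.2508

Var(ȳ_str) = Σₕ Wₕ²(1 − fₕ)sₕ²/nₕ with Wₕ = Nₕ/N, N = 12968.
Private: Wₕ = 0.68229488; term = 0.68229488²·(1 − 0.14545660)·70.6/1287 = 0.0218225.
Public: Wₕ = 0.31770512; term = 0.31770512²·(1 − 0.01213592)·20.6/50 = 0.041081173.
Sum = 0.062903673.
SE = √(0.062903673) = 0.2508.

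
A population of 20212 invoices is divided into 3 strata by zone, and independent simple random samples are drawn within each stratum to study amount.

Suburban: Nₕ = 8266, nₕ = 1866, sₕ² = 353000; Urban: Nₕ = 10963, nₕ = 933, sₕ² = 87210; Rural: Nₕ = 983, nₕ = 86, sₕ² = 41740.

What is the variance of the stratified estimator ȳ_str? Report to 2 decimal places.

Var(ȳ_str) = Σₕ Wₕ²(1 − fₕ)sₕ²/nₕ with Wₕ = Nₕ/N, N = 20212.
Suburban: Wₕ = 0.40896497; term = 0.40896497²·(1 − 0.22574401)·353000/1866 = 24.497393.
Urban: Wₕ = 0.54240055; term = 0.54240055²·(1 − 0.08510444)·87210/933 = 25.159176.
Rural: Wₕ = 0.04863447; term = 0.04863447²·(1 − 0.08748728)·41740/86 = 1.047566.
Sum = 50.704135.

50.70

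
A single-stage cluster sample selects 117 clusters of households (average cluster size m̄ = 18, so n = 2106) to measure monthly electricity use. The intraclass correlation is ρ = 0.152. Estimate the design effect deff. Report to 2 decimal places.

deff = 1 + (18 − 1)·0.152 = 1 + 2.584 = 3.584.

3.58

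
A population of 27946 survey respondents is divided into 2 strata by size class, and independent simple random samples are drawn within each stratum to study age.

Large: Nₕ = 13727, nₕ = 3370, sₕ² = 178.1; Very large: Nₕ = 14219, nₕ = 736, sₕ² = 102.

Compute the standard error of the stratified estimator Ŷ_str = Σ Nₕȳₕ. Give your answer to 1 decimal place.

Var(Ŷ_str) = Σₕ Nₕ²(1 − fₕ)sₕ²/nₕ.
Large: 13727²·(1 − 3370/13727)·178.1/3370 = 7.5135231 × 10^6.
Very large: 14219²·(1 − 736/14219)·102/736 = 2.6569167 × 10^7.
Sum = 3.408269 × 10^7.
SE = √(3.408269 × 10^7) = 5838.0.

5838.0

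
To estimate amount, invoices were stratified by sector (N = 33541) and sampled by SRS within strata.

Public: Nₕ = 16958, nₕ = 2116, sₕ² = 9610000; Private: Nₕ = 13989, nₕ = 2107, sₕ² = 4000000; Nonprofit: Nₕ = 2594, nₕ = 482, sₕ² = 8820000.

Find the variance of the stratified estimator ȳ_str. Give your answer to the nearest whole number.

Var(ȳ_str) = Σₕ Wₕ²(1 − fₕ)sₕ²/nₕ with Wₕ = Nₕ/N, N = 33541.
Public: Wₕ = 0.50559017; term = 0.50559017²·(1 − 0.12477887)·9610000/2116 = 1016.068.
Private: Wₕ = 0.41707164; term = 0.41707164²·(1 − 0.15061834)·4000000/2107 = 280.49147.
Nonprofit: Wₕ = 0.07733818; term = 0.07733818²·(1 − 0.18581342)·8820000/482 = 89.111431.
Sum = 1385.6709.

1386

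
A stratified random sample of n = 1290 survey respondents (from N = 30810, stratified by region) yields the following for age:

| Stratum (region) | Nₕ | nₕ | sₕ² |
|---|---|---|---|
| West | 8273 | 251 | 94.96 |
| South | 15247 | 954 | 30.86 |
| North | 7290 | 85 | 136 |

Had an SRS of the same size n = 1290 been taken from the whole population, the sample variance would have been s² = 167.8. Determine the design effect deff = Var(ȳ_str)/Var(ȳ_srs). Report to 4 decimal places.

0.9822

Var(ȳ_str) = Σ Wₕ²(1−fₕ)sₕ²/nₕ with Wₕ = Nₕ/30810:
  West: (8273/30810)²·(1−251/8273)·94.96/251 = 0.026450219
  South: (15247/30810)²·(1−954/15247)·30.86/954 = 0.0074262907
  North: (7290/30810)²·(1−85/7290)·136/85 = 0.088531556
  → Var(ȳ_str) = 0.12240807.
Var(ȳ_srs) = (1 − 1290/30810)·167.8/1290 = 0.12463124.
deff = 0.12240807 / 0.12463124 = 0.9822.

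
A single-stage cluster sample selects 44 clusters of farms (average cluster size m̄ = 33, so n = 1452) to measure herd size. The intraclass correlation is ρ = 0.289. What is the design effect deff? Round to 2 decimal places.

10.25

deff = 1 + (33 − 1)·0.289 = 1 + 9.248 = 10.248.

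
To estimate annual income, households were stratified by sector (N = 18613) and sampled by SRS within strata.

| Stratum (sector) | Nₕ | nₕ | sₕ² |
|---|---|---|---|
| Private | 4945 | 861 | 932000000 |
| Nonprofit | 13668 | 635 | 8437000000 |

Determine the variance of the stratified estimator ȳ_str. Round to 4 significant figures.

6.895 × 10^6

Var(ȳ_str) = Σₕ Wₕ²(1 − fₕ)sₕ²/nₕ with Wₕ = Nₕ/N, N = 18613.
Private: Wₕ = 0.26567453; term = 0.26567453²·(1 − 0.17411527)·932000000/861 = 63100.389.
Nonprofit: Wₕ = 0.73432547; term = 0.73432547²·(1 − 0.04645888)·8437000000/635 = 6.8317338 × 10^6.
Sum = 6.8948342 × 10^6.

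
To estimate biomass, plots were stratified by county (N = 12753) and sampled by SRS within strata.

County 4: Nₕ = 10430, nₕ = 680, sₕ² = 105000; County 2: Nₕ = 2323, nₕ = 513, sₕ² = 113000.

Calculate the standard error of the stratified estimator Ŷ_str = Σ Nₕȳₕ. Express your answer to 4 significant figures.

129000

Var(Ŷ_str) = Σₕ Nₕ²(1 − fₕ)sₕ²/nₕ.
County 4: 10430²·(1 − 680/10430)·105000/680 = 1.5702518 × 10^10.
County 2: 2323²·(1 − 513/2323)·113000/513 = 9.2616606 × 10^8.
Sum = 1.6628684 × 10^10.
SE = √(1.6628684 × 10^10) = 129000.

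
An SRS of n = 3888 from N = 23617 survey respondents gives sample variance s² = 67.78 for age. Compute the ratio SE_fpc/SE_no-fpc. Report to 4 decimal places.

0.9140

f = n/N = 3888/23617 = 0.16462718.
SE_no-fpc = √(s²/n) = 0.13203457; SE_fpc = √((1−f)s²/n) = 0.12067792.
Ratio = √(1−f) = 0.91398732.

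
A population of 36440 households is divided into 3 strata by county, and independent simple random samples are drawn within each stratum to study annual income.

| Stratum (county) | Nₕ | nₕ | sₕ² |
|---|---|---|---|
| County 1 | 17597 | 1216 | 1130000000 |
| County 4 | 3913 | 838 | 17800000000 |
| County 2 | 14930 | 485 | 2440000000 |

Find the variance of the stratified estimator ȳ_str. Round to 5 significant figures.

Var(ȳ_str) = Σₕ Wₕ²(1 − fₕ)sₕ²/nₕ with Wₕ = Nₕ/N, N = 36440.
County 1: Wₕ = 0.48290340; term = 0.48290340²·(1 − 0.06910269)·1130000000/1216 = 201728.46.
County 4: Wₕ = 0.10738200; term = 0.10738200²·(1 − 0.21415794)·17800000000/838 = 192474.95.
County 2: Wₕ = 0.40971460; term = 0.40971460²·(1 − 0.03248493)·2440000000/485 = 817087.76.
Sum = 1.2112912 × 10^6.

1.2113 × 10^6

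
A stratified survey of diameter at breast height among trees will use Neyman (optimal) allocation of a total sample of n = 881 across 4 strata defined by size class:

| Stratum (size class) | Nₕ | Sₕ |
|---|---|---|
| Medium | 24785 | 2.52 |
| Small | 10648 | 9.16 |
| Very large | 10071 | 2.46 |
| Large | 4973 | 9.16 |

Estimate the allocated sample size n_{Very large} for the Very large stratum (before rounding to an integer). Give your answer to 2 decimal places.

Neyman allocation: nₕ = n·NₕSₕ / Σⱼ NⱼSⱼ.
Σ NⱼSⱼ = 24785·2.52 + 10648·9.16 + 10071·2.46 + 4973·9.16 = 230321.22.
n_{Very large} = 881·10071·2.46 / 230321.22 = 94.77.

94.77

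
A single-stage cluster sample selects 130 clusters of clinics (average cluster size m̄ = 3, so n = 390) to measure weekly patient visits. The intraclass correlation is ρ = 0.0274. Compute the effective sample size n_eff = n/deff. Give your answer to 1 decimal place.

369.7

deff = 1 + (3 − 1)·0.0274 = 1 + 0.0548 = 1.0548.
n_eff = 390 / 1.0548 = 369.7.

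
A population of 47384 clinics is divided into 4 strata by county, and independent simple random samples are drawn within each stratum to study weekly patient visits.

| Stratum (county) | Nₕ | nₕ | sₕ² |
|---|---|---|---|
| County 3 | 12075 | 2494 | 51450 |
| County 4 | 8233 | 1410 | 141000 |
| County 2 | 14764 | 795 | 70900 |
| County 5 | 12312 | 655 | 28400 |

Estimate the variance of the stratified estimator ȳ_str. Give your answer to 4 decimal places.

14.5284

Var(ȳ_str) = Σₕ Wₕ²(1 − fₕ)sₕ²/nₕ with Wₕ = Nₕ/N, N = 47384.
County 3: Wₕ = 0.25483285; term = 0.25483285²·(1 − 0.20654244)·51450/2494 = 1.062976.
County 4: Wₕ = 0.17375063; term = 0.17375063²·(1 − 0.17126199)·141000/1410 = 2.5019006.
County 2: Wₕ = 0.31158197; term = 0.31158197²·(1 − 0.05384720)·70900/795 = 8.1919071.
County 5: Wₕ = 0.25983454; term = 0.25983454²·(1 − 0.05320013)·28400/655 = 2.7715901.
Sum = 14.528374.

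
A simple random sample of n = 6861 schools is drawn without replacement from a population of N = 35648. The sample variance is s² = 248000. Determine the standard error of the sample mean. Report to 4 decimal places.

Under SRS without replacement, Var(ȳ) = (1 − f)·s²/n with f = n/N = 6861/35648 = 0.19246522.
Var(ȳ) = (1 − 0.19246522)·248000/6861 = 0.80753478·36.146334 = 29.189422.
SE(ȳ) = √(29.189422) = 5.4027.

5.4027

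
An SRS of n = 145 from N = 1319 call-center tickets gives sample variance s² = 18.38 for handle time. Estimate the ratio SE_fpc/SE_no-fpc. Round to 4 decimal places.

0.9434

f = n/N = 145/1319 = 0.10993177.
SE_no-fpc = √(s²/n) = 0.35603177; SE_fpc = √((1−f)s²/n) = 0.33589257.
Ratio = √(1−f) = 0.94343428.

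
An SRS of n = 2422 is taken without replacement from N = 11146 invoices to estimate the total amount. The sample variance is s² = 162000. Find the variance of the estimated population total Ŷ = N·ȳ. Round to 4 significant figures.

Var(Ŷ) = N²·Var(ȳ) = N²·(1 − n/N)·s²/n.
f = 2422/11146 = 0.21729769; Var(ȳ) = 0.78270231·162000/2422 = 52.352508.
Var(Ŷ) = 11146² · 52.352508 = 6.5039257 × 10^9.

6.504 × 10^9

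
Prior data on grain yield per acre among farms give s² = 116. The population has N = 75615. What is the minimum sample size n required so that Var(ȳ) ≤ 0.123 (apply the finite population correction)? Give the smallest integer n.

Without fpc, n₀ = s²/D = 116/0.123 = 943.0894.
With fpc, (1 − n/N)·s²/n ≤ D requires n ≥ n₀/(1 + n₀/N) = 943.0894/(1 + 943.0894/75615) = 931.4718.
Rounding up, n = 932.

932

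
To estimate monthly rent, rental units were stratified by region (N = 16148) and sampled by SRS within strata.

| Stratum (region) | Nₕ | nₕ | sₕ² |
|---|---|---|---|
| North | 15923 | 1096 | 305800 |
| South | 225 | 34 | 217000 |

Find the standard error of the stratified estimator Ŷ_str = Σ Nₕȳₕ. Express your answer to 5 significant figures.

257190

Var(Ŷ_str) = Σₕ Nₕ²(1 − fₕ)sₕ²/nₕ.
North: 15923²·(1 − 1096/15923)·305800/1096 = 6.5872646 × 10^10.
South: 225²·(1 − 34/225)·217000/34 = 2.7428162 × 10^8.
Sum = 6.6146928 × 10^10.
SE = √(6.6146928 × 10^10) = 257190.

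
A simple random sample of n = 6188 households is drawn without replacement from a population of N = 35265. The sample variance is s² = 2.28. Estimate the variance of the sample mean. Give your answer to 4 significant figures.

Under SRS without replacement, Var(ȳ) = (1 − f)·s²/n with f = n/N = 6188/35265 = 0.17547143.
Var(ȳ) = (1 − 0.17547143)·2.28/6188 = 0.82452857·3.6845507 × 10^-4 = 3.0380174 × 10^-4.

3.038 × 10^-4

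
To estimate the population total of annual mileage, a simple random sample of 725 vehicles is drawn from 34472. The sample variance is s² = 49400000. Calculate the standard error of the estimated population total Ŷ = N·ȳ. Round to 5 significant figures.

Var(Ŷ) = N²·Var(ȳ) = N²·(1 − n/N)·s²/n.
f = 725/34472 = 0.02103156; Var(ȳ) = 0.97896844·49400000/725 = 66704.884.
Var(Ŷ) = 34472² · 66704.884 = 7.9266667 × 10^13.
SE(Ŷ) = √(7.9266667 × 10^13) = 8.9032 × 10^6.

8.9032 × 10^6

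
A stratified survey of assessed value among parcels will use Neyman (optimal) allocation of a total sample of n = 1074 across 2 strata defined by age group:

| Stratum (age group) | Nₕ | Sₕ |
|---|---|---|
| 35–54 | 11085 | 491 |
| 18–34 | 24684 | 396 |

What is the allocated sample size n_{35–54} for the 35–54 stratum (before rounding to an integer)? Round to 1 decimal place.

Neyman allocation: nₕ = n·NₕSₕ / Σⱼ NⱼSⱼ.
Σ NⱼSⱼ = 11085·491 + 24684·396 = 1.5217599 × 10^7.
n_{35–54} = 1074·11085·491 / (1.5217599 × 10^7) = 384.1.

384.1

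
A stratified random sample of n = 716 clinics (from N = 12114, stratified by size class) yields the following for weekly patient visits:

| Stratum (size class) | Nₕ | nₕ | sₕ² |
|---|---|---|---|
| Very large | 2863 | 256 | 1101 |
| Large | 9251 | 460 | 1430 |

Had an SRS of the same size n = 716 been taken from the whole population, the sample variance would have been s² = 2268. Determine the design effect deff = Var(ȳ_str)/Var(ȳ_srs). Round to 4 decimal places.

0.6514

Var(ȳ_str) = Σ Wₕ²(1−fₕ)sₕ²/nₕ with Wₕ = Nₕ/12114:
  Very large: (2863/12114)²·(1−256/2863)·1101/256 = 0.21874322
  Large: (9251/12114)²·(1−460/9251)·1430/460 = 1.7227808
  → Var(ȳ_str) = 1.941524.
Var(ȳ_srs) = (1 − 716/12114)·2268/716 = 2.9803764.
deff = 1.941524 / 2.9803764 = 0.6514.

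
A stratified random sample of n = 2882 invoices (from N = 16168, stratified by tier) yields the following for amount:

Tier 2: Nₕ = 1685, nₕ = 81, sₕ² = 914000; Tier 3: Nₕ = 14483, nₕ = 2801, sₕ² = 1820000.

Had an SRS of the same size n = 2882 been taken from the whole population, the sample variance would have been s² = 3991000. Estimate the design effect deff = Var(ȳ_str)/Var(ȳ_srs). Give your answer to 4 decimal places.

0.4721

Var(ȳ_str) = Σ Wₕ²(1−fₕ)sₕ²/nₕ with Wₕ = Nₕ/16168:
  Tier 2: (1685/16168)²·(1−81/1685)·914000/81 = 116.66829
  Tier 3: (14483/16168)²·(1−2801/14483)·1820000/2801 = 420.55365
  → Var(ȳ_str) = 537.22194.
Var(ȳ_srs) = (1 − 2882/16168)·3991000/2882 = 1137.9566.
deff = 537.22194 / 1137.9566 = 0.4721.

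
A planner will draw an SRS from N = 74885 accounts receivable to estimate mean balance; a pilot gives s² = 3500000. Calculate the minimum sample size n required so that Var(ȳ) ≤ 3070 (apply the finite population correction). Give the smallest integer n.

Without fpc, n₀ = s²/D = 3500000/3070 = 1140.0651.
With fpc, (1 − n/N)·s²/n ≤ D requires n ≥ n₀/(1 + n₀/N) = 1140.0651/(1 + 1140.0651/74885) = 1122.9688.
Rounding up, n = 1123.

1123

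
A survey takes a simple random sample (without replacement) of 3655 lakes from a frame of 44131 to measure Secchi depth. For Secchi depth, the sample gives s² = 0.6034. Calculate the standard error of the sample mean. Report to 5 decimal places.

0.01231

Under SRS without replacement, Var(ȳ) = (1 − f)·s²/n with f = n/N = 3655/44131 = 0.08282160.
Var(ȳ) = (1 − 0.08282160)·0.6034/3655 = 0.91717840·1.6508892 × 10^-4 = 1.5141599 × 10^-4.
SE(ȳ) = √(1.5141599 × 10^-4) = 0.01231.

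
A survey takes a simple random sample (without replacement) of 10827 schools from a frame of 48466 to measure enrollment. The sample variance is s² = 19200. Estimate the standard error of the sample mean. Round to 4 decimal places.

Under SRS without replacement, Var(ȳ) = (1 − f)·s²/n with f = n/N = 10827/48466 = 0.22339372.
Var(ȳ) = (1 − 0.22339372)·19200/10827 = 0.77660628·1.7733444 = 1.3771904.
SE(ȳ) = √(1.3771904) = 1.1735.

1.1735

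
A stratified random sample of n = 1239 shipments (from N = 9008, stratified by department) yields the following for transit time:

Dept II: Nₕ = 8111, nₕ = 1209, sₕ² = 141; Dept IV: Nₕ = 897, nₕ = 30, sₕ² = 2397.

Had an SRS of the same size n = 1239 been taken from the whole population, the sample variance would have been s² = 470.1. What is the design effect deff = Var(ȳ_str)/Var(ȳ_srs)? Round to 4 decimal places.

2.5860

Var(ȳ_str) = Σ Wₕ²(1−fₕ)sₕ²/nₕ with Wₕ = Nₕ/9008:
  Dept II: (8111/9008)²·(1−1209/8111)·141/1209 = 0.080460998
  Dept IV: (897/9008)²·(1−30/897)·2397/30 = 0.76577567
  → Var(ȳ_str) = 0.84623667.
Var(ȳ_srs) = (1 − 1239/9008)·470.1/1239 = 0.32723194.
deff = 0.84623667 / 0.32723194 = 2.5860.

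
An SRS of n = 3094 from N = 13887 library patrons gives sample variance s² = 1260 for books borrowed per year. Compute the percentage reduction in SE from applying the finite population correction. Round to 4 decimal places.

11.8410

f = n/N = 3094/13887 = 0.22279830.
SE_no-fpc = √(s²/n) = 0.63815344; SE_fpc = √((1−f)s²/n) = 0.56258997.
Ratio = √(1−f) = 0.88159044. Reduction = 100·(1 − 0.88159044) = 11.8410%.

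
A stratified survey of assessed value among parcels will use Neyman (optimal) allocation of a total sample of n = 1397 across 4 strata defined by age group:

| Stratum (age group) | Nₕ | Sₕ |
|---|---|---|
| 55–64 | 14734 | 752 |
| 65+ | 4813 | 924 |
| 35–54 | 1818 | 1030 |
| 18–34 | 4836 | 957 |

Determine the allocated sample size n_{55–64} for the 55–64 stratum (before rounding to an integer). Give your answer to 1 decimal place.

702.7

Neyman allocation: nₕ = n·NₕSₕ / Σⱼ NⱼSⱼ.
Σ NⱼSⱼ = 14734·752 + 4813·924 + 1818·1030 + 4836·957 = 2.2027772 × 10^7.
n_{55–64} = 1397·14734·752 / (2.2027772 × 10^7) = 702.7.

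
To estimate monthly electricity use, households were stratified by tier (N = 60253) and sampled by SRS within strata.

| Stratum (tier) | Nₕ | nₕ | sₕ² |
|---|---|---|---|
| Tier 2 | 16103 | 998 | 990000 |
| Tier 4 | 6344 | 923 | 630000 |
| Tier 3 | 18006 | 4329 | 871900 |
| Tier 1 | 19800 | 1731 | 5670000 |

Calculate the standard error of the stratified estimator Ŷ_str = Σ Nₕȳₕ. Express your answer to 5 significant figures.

1.2191 × 10^6

Var(Ŷ_str) = Σₕ Nₕ²(1 − fₕ)sₕ²/nₕ.
Tier 2: 16103²·(1 − 998/16103)·990000/998 = 2.4128603 × 10^11.
Tier 4: 6344²·(1 − 923/6344)·630000/923 = 2.3473694 × 10^10.
Tier 3: 18006²·(1 − 4329/18006)·871900/4329 = 4.9600629 × 10^10.
Tier 1: 19800²·(1 − 1731/19800)·5670000/1731 = 1.1718858 × 10^12.
Sum = 1.4862462 × 10^12.
SE = √(1.4862462 × 10^12) = 1.2191 × 10^6.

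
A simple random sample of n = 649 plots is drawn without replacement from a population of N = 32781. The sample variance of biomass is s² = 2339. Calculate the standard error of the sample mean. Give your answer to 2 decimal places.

Under SRS without replacement, Var(ȳ) = (1 − f)·s²/n with f = n/N = 649/32781 = 0.01979805.
Var(ȳ) = (1 − 0.01979805)·2339/649 = 0.98020195·3.6040062 = 3.5326539.
SE(ȳ) = √(3.5326539) = 1.88.

1.88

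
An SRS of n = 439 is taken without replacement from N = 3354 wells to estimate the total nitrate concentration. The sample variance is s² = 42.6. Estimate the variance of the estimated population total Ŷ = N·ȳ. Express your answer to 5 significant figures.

Var(Ŷ) = N²·Var(ȳ) = N²·(1 − n/N)·s²/n.
f = 439/3354 = 0.13088849; Var(ȳ) = 0.86911151·42.6/439 = 0.084337472.
Var(Ŷ) = 3354² · 0.084337472 = 948738.87.

948740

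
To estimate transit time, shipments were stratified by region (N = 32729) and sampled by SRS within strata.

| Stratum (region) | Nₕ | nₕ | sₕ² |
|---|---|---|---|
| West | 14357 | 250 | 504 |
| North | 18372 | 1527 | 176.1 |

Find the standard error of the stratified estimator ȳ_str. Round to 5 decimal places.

Var(ȳ_str) = Σₕ Wₕ²(1 − fₕ)sₕ²/nₕ with Wₕ = Nₕ/N, N = 32729.
West: Wₕ = 0.43866296; term = 0.43866296²·(1 − 0.01741311)·504/250 = 0.38117413.
North: Wₕ = 0.56133704; term = 0.56133704²·(1 − 0.08311561)·176.1/1527 = 0.033318259.
Sum = 0.41449239.
SE = √(0.41449239) = 0.64381.

0.64381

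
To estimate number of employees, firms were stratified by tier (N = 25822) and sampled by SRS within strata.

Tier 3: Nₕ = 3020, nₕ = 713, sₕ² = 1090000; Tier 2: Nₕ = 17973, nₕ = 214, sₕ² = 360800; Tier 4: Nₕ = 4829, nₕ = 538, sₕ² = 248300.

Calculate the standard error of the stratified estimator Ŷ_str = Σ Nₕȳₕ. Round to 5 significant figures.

747230

Var(Ŷ_str) = Σₕ Nₕ²(1 − fₕ)sₕ²/nₕ.
Tier 3: 3020²·(1 − 713/3020)·1090000/713 = 1.0651027 × 10^10.
Tier 2: 17973²·(1 − 214/17973)·360800/214 = 5.3813574 × 10^11.
Tier 4: 4829²·(1 − 538/4829)·248300/538 = 9.5633525 × 10^9.
Sum = 5.5835012 × 10^11.
SE = √(5.5835012 × 10^11) = 747230.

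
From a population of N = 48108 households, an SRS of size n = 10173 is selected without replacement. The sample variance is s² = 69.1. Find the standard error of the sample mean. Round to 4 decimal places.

Under SRS without replacement, Var(ȳ) = (1 − f)·s²/n with f = n/N = 10173/48108 = 0.21146171.
Var(ȳ) = (1 − 0.21146171)·69.1/10173 = 0.78853829·0.0067924899 = 0.0053561384.
SE(ȳ) = √(0.0053561384) = 0.0732.

0.0732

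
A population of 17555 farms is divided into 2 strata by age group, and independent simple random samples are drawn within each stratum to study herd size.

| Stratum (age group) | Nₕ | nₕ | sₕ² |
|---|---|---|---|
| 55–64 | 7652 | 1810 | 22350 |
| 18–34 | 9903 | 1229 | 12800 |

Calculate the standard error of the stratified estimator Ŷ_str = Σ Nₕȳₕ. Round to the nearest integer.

38035

Var(Ŷ_str) = Σₕ Nₕ²(1 − fₕ)sₕ²/nₕ.
55–64: 7652²·(1 − 1810/7652)·22350/1810 = 5.5199541 × 10^8.
18–34: 9903²·(1 − 1229/9903)·12800/1229 = 8.946317 × 10^8.
Sum = 1.4466271 × 10^9.
SE = √(1.4466271 × 10^9) = 38035.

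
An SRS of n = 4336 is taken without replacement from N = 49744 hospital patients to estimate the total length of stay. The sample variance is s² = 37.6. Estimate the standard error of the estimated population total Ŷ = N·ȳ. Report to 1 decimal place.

Var(Ŷ) = N²·Var(ȳ) = N²·(1 − n/N)·s²/n.
f = 4336/49744 = 0.08716629; Var(ȳ) = 0.91283371·37.6/4336 = 0.0079157167.
Var(Ŷ) = 49744² · 0.0079157167 = 1.9587168 × 10^7.
SE(Ŷ) = √(1.9587168 × 10^7) = 4425.7.

4425.7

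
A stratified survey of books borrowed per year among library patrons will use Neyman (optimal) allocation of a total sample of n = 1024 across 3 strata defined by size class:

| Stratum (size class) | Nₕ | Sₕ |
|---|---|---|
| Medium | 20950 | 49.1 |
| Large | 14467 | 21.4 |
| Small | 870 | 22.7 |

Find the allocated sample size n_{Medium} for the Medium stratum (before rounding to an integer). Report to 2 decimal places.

Neyman allocation: nₕ = n·NₕSₕ / Σⱼ NⱼSⱼ.
Σ NⱼSⱼ = 20950·49.1 + 14467·21.4 + 870·22.7 = 1.3579878 × 10^6.
n_{Medium} = 1024·20950·49.1 / (1.3579878 × 10^6) = 775.66.

775.66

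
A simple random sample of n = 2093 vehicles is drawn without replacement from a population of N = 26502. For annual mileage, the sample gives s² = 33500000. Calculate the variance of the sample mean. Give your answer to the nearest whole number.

14742

Under SRS without replacement, Var(ȳ) = (1 − f)·s²/n with f = n/N = 2093/26502 = 0.07897517.
Var(ȳ) = (1 − 0.07897517)·33500000/2093 = 0.92102483·16005.733 = 14741.678.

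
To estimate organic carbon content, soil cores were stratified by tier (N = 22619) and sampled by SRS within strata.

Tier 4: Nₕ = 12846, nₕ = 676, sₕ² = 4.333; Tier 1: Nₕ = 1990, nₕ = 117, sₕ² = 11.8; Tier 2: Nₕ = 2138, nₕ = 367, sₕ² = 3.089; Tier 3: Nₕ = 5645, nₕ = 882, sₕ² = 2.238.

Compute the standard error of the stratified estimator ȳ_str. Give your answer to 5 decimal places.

0.05375

Var(ȳ_str) = Σₕ Wₕ²(1 − fₕ)sₕ²/nₕ with Wₕ = Nₕ/N, N = 22619.
Tier 4: Wₕ = 0.56792962; term = 0.56792962²·(1 − 0.05262338)·4.333/676 = 0.0019586358.
Tier 1: Wₕ = 0.08797913; term = 0.08797913²·(1 − 0.05879397)·11.8/117 = 7.3475102 × 10^-4.
Tier 2: Wₕ = 0.09452230; term = 0.09452230²·(1 − 0.17165575)·3.089/367 = 6.2291861 × 10^-5.
Tier 3: Wₕ = 0.24956895; term = 0.24956895²·(1 − 0.15624446)·2.238/882 = 1.3334883 × 10^-4.
Sum = 0.0028890275.
SE = √(0.0028890275) = 0.05375.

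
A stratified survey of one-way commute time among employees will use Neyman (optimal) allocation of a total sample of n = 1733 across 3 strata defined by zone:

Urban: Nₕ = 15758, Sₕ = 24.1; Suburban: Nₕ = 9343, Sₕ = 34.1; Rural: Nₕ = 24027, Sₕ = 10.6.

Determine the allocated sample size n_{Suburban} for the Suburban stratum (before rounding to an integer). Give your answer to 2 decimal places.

Neyman allocation: nₕ = n·NₕSₕ / Σⱼ NⱼSⱼ.
Σ NⱼSⱼ = 15758·24.1 + 9343·34.1 + 24027·10.6 = 953050.3.
n_{Suburban} = 1733·9343·34.1 / 953050.3 = 579.33.

579.33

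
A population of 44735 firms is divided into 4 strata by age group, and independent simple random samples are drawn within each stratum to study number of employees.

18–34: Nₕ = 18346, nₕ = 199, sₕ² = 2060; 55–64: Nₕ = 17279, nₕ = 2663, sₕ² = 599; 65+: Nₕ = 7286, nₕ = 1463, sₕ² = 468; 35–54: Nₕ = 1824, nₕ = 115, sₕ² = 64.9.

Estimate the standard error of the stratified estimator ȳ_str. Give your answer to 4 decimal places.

1.3260

Var(ȳ_str) = Σₕ Wₕ²(1 − fₕ)sₕ²/nₕ with Wₕ = Nₕ/N, N = 44735.
18–34: Wₕ = 0.41010395; term = 0.41010395²·(1 − 0.01084705)·2060/199 = 1.7221282.
55–64: Wₕ = 0.38625238; term = 0.38625238²·(1 − 0.15411772)·599/2663 = 0.028386243.
65+: Wₕ = 0.16287024; term = 0.16287024²·(1 − 0.20079605)·468/1463 = 0.0067817629.
35–54: Wₕ = 0.04077344; term = 0.04077344²·(1 − 0.06304825)·64.9/115 = 8.7906071 × 10^-4.
Sum = 1.7581753.
SE = √(1.7581753) = 1.3260.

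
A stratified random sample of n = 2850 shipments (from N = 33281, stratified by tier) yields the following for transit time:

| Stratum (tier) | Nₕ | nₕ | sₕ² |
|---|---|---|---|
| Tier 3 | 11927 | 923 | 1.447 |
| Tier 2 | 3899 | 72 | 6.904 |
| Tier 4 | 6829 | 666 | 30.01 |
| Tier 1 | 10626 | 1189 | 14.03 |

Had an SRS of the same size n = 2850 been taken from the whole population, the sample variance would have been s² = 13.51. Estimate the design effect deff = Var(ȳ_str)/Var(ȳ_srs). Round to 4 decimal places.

0.9824

Var(ȳ_str) = Σ Wₕ²(1−fₕ)sₕ²/nₕ with Wₕ = Nₕ/33281:
  Tier 3: (11927/33281)²·(1−923/11927)·1.447/923 = 1.8576158 × 10^-4
  Tier 2: (3899/33281)²·(1−72/3899)·6.904/72 = 0.0012917761
  Tier 4: (6829/33281)²·(1−666/6829)·30.01/666 = 0.0017121756
  Tier 1: (10626/33281)²·(1−1189/10626)·14.03/1189 = 0.0010682843
  → Var(ȳ_str) = 0.0042579976.
Var(ȳ_srs) = (1 − 2850/33281)·13.51/2850 = 0.0043344136.
deff = 0.0042579976 / 0.0043344136 = 0.9824.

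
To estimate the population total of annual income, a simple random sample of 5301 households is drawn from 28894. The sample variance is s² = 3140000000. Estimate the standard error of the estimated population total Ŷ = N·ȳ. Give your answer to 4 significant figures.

2.009 × 10^7

Var(Ŷ) = N²·Var(ȳ) = N²·(1 − n/N)·s²/n.
f = 5301/28894 = 0.18346369; Var(ȳ) = 0.81653631·3140000000/5301 = 483667.99.
Var(Ŷ) = 28894² · 483667.99 = 4.0379662 × 10^14.
SE(Ŷ) = √(4.0379662 × 10^14) = 2.009 × 10^7.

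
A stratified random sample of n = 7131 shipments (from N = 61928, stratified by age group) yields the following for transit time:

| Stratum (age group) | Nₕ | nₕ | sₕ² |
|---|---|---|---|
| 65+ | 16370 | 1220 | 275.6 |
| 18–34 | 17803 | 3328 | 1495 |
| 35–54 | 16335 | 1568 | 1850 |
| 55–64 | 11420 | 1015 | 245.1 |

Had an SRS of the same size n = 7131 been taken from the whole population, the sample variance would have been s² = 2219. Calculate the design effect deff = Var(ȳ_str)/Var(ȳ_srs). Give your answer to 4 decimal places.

0.4594

Var(ȳ_str) = Σ Wₕ²(1−fₕ)sₕ²/nₕ with Wₕ = Nₕ/61928:
  65+: (16370/61928)²·(1−1220/16370)·275.6/1220 = 0.014608532
  18–34: (17803/61928)²·(1−3328/17803)·1495/3328 = 0.030185302
  35–54: (16335/61928)²·(1−1568/16335)·1850/1568 = 0.074210093
  55–64: (11420/61928)²·(1−1015/11420)·245.1/1015 = 0.0074818905
  → Var(ȳ_str) = 0.12648582.
Var(ȳ_srs) = (1 − 7131/61928)·2219/7131 = 0.27534462.
deff = 0.12648582 / 0.27534462 = 0.4594.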